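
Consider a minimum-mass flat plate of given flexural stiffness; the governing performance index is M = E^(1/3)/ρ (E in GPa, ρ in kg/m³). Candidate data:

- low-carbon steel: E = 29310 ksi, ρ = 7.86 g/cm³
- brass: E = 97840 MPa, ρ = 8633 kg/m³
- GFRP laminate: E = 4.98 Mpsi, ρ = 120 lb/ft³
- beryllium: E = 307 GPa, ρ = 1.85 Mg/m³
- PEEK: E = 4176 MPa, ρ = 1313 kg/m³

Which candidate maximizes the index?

Normalizing units and computing the index:
  low-carbon steel: E = 202.1 GPa, ρ = 7860 kg/m³
  brass: E = 97.84 GPa, ρ = 8633 kg/m³
  GFRP laminate: E = 34.34 GPa, ρ = 1922 kg/m³
  beryllium: E = 307.0 GPa, ρ = 1850 kg/m³
  PEEK: E = 4.176 GPa, ρ = 1313 kg/m³
  beryllium: M = 3.65×10⁻³
  GFRP laminate: M = 1.69×10⁻³
  PEEK: M = 1.23×10⁻³
  low-carbon steel: M = 0.747×10⁻³
  brass: M = 0.534×10⁻³
Beryllium ranks first.

beryllium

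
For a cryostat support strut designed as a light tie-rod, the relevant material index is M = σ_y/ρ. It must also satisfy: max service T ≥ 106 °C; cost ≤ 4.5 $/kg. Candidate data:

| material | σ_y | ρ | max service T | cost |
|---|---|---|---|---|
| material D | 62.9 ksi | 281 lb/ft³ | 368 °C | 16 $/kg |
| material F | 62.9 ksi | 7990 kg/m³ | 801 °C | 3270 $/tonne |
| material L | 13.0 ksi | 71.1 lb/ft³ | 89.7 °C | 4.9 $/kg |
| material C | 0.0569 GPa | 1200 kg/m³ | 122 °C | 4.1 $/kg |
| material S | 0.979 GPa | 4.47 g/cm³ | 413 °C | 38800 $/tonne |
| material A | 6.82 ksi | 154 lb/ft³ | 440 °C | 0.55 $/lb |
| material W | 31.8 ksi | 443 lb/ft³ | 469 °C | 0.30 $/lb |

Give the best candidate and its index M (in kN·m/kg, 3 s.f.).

material F, M = 54.3 kN·m/kg

Screen on constraints: max service T ≥ 106 °C; cost ≤ 4.5 $/kg. Survivors: material F, material C, material A, material W.
Convert each candidate to consistent units, then evaluate M:
  material F: σ_y = 433.7 MPa, ρ = 7990 kg/m³
  material C: σ_y = 56.90 MPa, ρ = 1200 kg/m³
  material A: σ_y = 47.02 MPa, ρ = 2467 kg/m³
  material W: σ_y = 219.3 MPa, ρ = 7096 kg/m³
  material F: M = 54.3 kN·m/kg
  material C: M = 47.4 kN·m/kg
  material W: M = 30.9 kN·m/kg
  material A: M = 19.1 kN·m/kg
Material F ranks first.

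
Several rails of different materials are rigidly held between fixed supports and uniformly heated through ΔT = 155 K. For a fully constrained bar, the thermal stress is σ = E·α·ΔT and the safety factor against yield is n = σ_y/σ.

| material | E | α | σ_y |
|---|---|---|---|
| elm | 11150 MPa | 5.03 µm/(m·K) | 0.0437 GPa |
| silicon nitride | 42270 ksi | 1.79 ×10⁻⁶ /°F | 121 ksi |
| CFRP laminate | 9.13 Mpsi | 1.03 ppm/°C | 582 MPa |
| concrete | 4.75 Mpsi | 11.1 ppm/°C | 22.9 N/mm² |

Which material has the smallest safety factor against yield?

concrete

Per material, after unit conversion:
  elm: E = 11.15, α = 5.03, σ_y = 43.70 → σ = 8.69 MPa, n = 5.03
  silicon nitride: E = 291.4, α = 3.22, σ_y = 834.3 → σ = 146 MPa, n = 5.73
  CFRP laminate: E = 62.95, α = 1.03, σ_y = 582.0 → σ = 10.0 MPa, n = 57.9
  concrete: E = 32.75, α = 11.1, σ_y = 22.90 → σ = 56.3 MPa, n = 0.406
Smallest n: concrete with n = 0.406.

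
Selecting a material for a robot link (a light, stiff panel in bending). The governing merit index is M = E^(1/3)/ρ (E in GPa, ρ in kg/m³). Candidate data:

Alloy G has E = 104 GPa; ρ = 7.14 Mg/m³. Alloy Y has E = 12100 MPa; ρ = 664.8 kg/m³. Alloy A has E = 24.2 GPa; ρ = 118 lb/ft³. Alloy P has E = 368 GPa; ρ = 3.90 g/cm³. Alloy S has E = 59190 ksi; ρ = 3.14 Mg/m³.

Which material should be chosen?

After converting to SI:
  alloy G: E = 104.0 GPa, ρ = 7140 kg/m³
  alloy Y: E = 12.10 GPa, ρ = 664.8 kg/m³
  alloy A: E = 24.20 GPa, ρ = 1890 kg/m³
  alloy P: E = 368.0 GPa, ρ = 3900 kg/m³
  alloy S: E = 408.1 GPa, ρ = 3140 kg/m³
  alloy Y: M = 3.45×10⁻³
  alloy S: M = 2.36×10⁻³
  alloy P: M = 1.84×10⁻³
  alloy A: M = 1.53×10⁻³
  alloy G: M = 0.659×10⁻³
Alloy Y ranks first.

alloy Y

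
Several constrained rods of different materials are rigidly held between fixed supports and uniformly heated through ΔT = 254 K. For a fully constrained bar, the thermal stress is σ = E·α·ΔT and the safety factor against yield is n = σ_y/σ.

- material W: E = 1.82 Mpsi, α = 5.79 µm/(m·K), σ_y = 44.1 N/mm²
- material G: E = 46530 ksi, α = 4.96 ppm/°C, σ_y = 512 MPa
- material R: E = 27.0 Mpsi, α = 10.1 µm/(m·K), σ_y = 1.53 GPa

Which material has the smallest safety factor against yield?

Converting E to GPa, α to ×10⁻⁶/K, σ_y to MPa, then σ and n for each:
  material W: E = 12.55, α = 5.79, σ_y = 44.10 → σ = 18.5 MPa, n = 2.39
  material G: E = 320.8, α = 4.96, σ_y = 512.0 → σ = 404 MPa, n = 1.27
  material R: E = 186.2, α = 10.1, σ_y = 1530 → σ = 478 MPa, n = 3.20
Smallest n: material G with n = 1.27.

material G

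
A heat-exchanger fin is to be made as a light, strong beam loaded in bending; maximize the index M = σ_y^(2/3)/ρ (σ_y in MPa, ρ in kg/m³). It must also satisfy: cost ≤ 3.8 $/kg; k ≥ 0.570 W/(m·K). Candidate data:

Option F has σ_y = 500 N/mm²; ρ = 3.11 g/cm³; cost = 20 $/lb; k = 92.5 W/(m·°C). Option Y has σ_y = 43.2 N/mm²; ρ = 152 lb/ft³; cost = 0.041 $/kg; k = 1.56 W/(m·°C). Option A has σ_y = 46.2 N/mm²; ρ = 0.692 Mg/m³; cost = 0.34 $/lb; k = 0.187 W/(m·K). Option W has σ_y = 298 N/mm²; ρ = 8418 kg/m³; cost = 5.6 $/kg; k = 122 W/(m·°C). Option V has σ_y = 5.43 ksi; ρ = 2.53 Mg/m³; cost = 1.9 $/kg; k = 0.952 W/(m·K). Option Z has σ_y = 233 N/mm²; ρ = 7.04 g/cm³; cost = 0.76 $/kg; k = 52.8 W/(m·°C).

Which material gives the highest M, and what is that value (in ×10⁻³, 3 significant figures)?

option Z, M = 5.38×10⁻³

Screen on constraints: cost ≤ 3.8 $/kg; k ≥ 0.570 W/(m·K). Survivors: option Y, option V, option Z.
After converting to SI:
  option Y: σ_y = 43.20 MPa, ρ = 2435 kg/m³
  option V: σ_y = 37.44 MPa, ρ = 2530 kg/m³
  option Z: σ_y = 233.0 MPa, ρ = 7040 kg/m³
  option Z: M = 5.38×10⁻³
  option Y: M = 5.06×10⁻³
  option V: M = 4.42×10⁻³
Highest index: option Z.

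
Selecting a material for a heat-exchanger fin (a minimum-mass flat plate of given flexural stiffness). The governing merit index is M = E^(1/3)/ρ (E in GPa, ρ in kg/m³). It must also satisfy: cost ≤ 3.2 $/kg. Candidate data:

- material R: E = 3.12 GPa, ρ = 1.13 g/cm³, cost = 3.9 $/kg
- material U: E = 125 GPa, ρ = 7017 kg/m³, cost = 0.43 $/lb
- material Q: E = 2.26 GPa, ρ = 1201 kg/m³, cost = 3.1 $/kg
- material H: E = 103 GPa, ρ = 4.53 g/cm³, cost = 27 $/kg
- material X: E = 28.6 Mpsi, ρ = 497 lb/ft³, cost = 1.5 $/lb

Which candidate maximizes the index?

material Q

Screen on constraints: cost ≤ 3.2 $/kg. Survivors: material U, material Q.
Convert each candidate to consistent units, then evaluate M:
  material U: E = 125.0 GPa, ρ = 7017 kg/m³
  material Q: E = 2.260 GPa, ρ = 1201 kg/m³
  material Q: M = 1.09×10⁻³
  material U: M = 0.713×10⁻³
Material Q has the largest M.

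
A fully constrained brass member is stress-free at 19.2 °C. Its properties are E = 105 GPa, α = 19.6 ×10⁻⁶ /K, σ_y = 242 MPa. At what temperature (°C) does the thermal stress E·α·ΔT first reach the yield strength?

137 °C

E·α·ΔT = 242.0 MPa ⇒ ΔT = 242.0 / (105.0×10³ × 19.6×10⁻⁶) = 117.6 K.
T = 19.2 + 117.6 = 136.8 °C.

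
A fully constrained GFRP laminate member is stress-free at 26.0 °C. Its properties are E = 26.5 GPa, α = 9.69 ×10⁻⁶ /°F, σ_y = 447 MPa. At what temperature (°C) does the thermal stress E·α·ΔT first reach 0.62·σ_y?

626 °C

α = 9.69×10⁻⁶/°F × 9/5 = 17.4×10⁻⁶/K.
E·α·ΔT = 277.1 MPa ⇒ ΔT = 277.1 / (26.50×10³ × 17.4×10⁻⁶) = 599.6 K.
T = 26.0 + 599.6 = 625.6 °C.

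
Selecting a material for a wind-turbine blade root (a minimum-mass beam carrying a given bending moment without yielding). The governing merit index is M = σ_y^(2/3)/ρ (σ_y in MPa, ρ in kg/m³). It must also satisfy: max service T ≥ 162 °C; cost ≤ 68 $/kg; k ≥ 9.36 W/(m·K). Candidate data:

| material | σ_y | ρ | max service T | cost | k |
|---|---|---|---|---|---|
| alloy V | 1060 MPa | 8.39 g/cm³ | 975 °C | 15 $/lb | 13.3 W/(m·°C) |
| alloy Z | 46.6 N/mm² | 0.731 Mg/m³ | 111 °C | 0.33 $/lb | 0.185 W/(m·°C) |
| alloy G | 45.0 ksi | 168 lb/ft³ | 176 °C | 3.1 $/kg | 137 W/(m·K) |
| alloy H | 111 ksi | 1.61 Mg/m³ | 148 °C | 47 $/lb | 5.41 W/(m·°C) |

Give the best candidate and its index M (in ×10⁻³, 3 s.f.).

alloy G, M = 17.0×10⁻³

Screen on constraints: max service T ≥ 162 °C; cost ≤ 68 $/kg; k ≥ 9.36 W/(m·K). Survivors: alloy V, alloy G.
Convert each candidate to consistent units, then evaluate M:
  alloy V: σ_y = 1060 MPa, ρ = 8390 kg/m³
  alloy G: σ_y = 310.3 MPa, ρ = 2691 kg/m³
  alloy G: M = 17.0×10⁻³
  alloy V: M = 12.4×10⁻³
The maximum is for alloy G.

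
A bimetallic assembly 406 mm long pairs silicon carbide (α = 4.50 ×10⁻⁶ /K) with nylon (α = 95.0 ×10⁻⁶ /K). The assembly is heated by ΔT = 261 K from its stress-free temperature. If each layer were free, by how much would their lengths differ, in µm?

9590 µm

Δα = |4.50 − 95.0|×10⁻⁶/K = 90.5×10⁻⁶/K.
ΔL_mismatch = Δα·L·ΔT = 90.5×10⁻⁶ × 406.0 mm × 261.0 K = 9590 µm.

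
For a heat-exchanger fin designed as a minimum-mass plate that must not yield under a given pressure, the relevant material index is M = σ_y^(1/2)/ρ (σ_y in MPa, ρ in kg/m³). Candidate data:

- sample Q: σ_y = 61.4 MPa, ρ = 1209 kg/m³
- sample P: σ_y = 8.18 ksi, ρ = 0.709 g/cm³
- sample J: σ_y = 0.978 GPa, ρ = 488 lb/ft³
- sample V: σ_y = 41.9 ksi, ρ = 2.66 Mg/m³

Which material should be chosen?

sample P

Putting every candidate on a common basis:
  sample Q: σ_y = 61.40 MPa, ρ = 1209 kg/m³
  sample P: σ_y = 56.40 MPa, ρ = 709.0 kg/m³
  sample J: σ_y = 978.0 MPa, ρ = 7817 kg/m³
  sample V: σ_y = 288.9 MPa, ρ = 2660 kg/m³
  sample P: M = 10.6×10⁻³
  sample Q: M = 6.48×10⁻³
  sample V: M = 6.39×10⁻³
  sample J: M = 4.00×10⁻³
The maximum is for sample P.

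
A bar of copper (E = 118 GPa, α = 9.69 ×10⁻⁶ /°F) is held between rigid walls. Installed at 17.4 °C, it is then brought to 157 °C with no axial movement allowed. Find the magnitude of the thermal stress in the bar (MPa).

287 MPa

α = 9.69×10⁻⁶/°F × 9/5 = 17.4×10⁻⁶/K.
ΔT = 139.6 K. Constrained thermal stress σ = E·α·ΔT = 118.0×10³ MPa × 17.4×10⁻⁶ × 139.6 = 287 MPa (compressive).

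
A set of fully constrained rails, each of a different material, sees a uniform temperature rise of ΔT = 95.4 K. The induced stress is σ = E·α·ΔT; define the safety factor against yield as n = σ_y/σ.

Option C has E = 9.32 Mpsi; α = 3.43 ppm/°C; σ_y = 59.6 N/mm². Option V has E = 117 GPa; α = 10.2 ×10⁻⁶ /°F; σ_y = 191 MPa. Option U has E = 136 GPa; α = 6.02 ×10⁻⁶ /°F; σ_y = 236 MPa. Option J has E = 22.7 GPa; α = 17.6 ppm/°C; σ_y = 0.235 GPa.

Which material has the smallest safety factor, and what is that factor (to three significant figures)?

With everything in SI (GPa, ×10⁻⁶/K, MPa):
  option C: E = 64.26, α = 3.43, σ_y = 59.60 → σ = 21.0 MPa, n = 2.83
  option V: E = 117.0, α = 18.4, σ_y = 191.0 → σ = 205 MPa, n = 0.932
  option U: E = 136.0, α = 10.8, σ_y = 236.0 → σ = 141 MPa, n = 1.68
  option J: E = 22.70, α = 17.6, σ_y = 235.0 → σ = 38.1 MPa, n = 6.17
Smallest n: option V with n = 0.932.

option V, n = 0.932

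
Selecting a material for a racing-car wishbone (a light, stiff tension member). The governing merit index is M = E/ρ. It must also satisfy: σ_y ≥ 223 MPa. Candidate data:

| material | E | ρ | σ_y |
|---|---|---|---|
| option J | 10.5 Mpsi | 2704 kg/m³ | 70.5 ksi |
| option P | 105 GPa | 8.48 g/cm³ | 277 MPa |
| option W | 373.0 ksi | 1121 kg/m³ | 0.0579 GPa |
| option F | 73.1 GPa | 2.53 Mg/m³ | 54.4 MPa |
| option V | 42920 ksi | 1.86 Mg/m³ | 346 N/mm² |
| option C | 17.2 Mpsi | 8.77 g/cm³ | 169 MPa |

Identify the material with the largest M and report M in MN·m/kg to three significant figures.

Screen on constraints: σ_y ≥ 223 MPa. Survivors: option J, option P, option V.
Normalizing units and computing the index:
  option J: E = 72.39 GPa, ρ = 2704 kg/m³
  option P: E = 105.0 GPa, ρ = 8480 kg/m³
  option V: E = 295.9 GPa, ρ = 1860 kg/m³
  option V: M = 159 MN·m/kg
  option J: M = 26.8 MN·m/kg
  option P: M = 12.4 MN·m/kg
Option V has the largest M.

option V, M = 159 MN·m/kg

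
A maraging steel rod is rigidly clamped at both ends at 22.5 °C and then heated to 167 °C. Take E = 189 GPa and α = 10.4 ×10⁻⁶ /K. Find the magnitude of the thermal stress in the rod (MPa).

ΔT = 144.5 K. Constrained thermal stress σ = E·α·ΔT = 189.0×10³ MPa × 10.4×10⁻⁶ × 144.5 = 284 MPa (compressive).

284 MPa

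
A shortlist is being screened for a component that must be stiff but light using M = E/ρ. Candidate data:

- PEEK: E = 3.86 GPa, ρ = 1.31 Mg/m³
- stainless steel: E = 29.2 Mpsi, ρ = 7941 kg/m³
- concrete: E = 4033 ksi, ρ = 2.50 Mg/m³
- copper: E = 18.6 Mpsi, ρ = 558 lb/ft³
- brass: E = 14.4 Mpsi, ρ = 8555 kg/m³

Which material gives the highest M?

stainless steel

After converting to SI:
  PEEK: E = 3.860 GPa, ρ = 1310 kg/m³
  stainless steel: E = 201.3 GPa, ρ = 7941 kg/m³
  concrete: E = 27.81 GPa, ρ = 2500 kg/m³
  copper: E = 128.2 GPa, ρ = 8938 kg/m³
  brass: E = 99.28 GPa, ρ = 8555 kg/m³
  stainless steel: M = 25.4 MN·m/kg
  copper: M = 14.3 MN·m/kg
  brass: M = 11.6 MN·m/kg
  concrete: M = 11.1 MN·m/kg
  PEEK: M = 2.95 MN·m/kg
Stainless steel has the largest M.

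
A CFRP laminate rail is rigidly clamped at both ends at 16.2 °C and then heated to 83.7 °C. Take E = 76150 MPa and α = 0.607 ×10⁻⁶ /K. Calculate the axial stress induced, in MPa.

3.12 MPa

E = 76150 MPa = 76.15 GPa.
ΔT = 67.50 K. Constrained thermal stress σ = E·α·ΔT = 76.15×10³ MPa × 0.607×10⁻⁶ × 67.50 = 3.12 MPa (compressive).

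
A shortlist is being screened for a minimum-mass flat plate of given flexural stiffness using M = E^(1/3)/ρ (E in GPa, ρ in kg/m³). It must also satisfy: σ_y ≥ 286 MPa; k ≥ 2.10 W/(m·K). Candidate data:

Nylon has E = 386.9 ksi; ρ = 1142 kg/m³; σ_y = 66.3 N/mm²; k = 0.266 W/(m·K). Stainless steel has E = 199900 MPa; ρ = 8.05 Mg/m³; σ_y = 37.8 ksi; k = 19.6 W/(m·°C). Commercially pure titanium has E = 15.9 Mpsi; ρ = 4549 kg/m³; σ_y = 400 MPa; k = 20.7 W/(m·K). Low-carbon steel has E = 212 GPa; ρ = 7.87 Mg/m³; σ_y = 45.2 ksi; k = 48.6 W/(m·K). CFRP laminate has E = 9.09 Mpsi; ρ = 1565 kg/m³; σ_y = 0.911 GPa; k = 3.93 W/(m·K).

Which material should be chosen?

CFRP laminate

Screen on constraints: σ_y ≥ 286 MPa; k ≥ 2.10 W/(m·K). Survivors: commercially pure titanium, low-carbon steel, CFRP laminate.
After converting to SI:
  commercially pure titanium: E = 109.6 GPa, ρ = 4549 kg/m³
  low-carbon steel: E = 212.0 GPa, ρ = 7870 kg/m³
  CFRP laminate: E = 62.67 GPa, ρ = 1565 kg/m³
  CFRP laminate: M = 2.54×10⁻³
  commercially pure titanium: M = 1.05×10⁻³
  low-carbon steel: M = 0.758×10⁻³
The maximum is for CFRP laminate.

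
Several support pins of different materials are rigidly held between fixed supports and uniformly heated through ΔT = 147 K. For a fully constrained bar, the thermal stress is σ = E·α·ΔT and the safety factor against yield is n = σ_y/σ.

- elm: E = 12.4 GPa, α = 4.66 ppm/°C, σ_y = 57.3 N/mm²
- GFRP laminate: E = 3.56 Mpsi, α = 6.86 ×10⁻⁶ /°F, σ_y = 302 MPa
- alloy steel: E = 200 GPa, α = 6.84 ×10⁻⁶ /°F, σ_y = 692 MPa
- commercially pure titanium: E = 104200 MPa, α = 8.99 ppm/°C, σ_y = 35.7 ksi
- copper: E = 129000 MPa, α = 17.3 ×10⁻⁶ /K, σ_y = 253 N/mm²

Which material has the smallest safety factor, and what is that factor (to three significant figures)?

copper, n = 0.771

In consistent units (E in GPa, α in ×10⁻⁶/K, σ_y in MPa):
  elm: E = 12.40, α = 4.66, σ_y = 57.30 → σ = 8.49 MPa, n = 6.75
  GFRP laminate: E = 24.55, α = 12.3, σ_y = 302.0 → σ = 44.6 MPa, n = 6.78
  alloy steel: E = 200.0, α = 12.3, σ_y = 692.0 → σ = 362 MPa, n = 1.91
  commercially pure titanium: E = 104.2, α = 8.99, σ_y = 246.1 → σ = 138 MPa, n = 1.79
  copper: E = 129.0, α = 17.3, σ_y = 253.0 → σ = 328 MPa, n = 0.771
Copper has the lowest safety factor, n = 0.771.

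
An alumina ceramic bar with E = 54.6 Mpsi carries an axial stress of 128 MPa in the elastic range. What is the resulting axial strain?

E = 54.6 Mpsi = 376.5 GPa = 376500 MPa.
ε = σ/E = 128 / 376500 = 3.40×10⁻⁴.

3.40×10⁻⁴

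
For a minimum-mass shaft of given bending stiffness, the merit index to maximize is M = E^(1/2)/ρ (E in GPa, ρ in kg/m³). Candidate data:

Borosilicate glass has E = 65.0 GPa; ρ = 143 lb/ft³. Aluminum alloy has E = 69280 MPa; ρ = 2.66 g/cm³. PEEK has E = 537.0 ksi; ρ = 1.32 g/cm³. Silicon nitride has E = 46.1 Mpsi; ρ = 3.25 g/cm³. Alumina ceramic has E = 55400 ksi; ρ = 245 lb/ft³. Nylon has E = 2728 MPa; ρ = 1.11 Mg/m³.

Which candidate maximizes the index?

Convert each candidate to consistent units, then evaluate M:
  borosilicate glass: E = 65.00 GPa, ρ = 2291 kg/m³
  aluminum alloy: E = 69.28 GPa, ρ = 2660 kg/m³
  PEEK: E = 3.702 GPa, ρ = 1320 kg/m³
  silicon nitride: E = 317.8 GPa, ρ = 3250 kg/m³
  alumina ceramic: E = 382.0 GPa, ρ = 3925 kg/m³
  nylon: E = 2.728 GPa, ρ = 1110 kg/m³
  silicon nitride: M = 5.49×10⁻³
  alumina ceramic: M = 4.98×10⁻³
  borosilicate glass: M = 3.52×10⁻³
  aluminum alloy: M = 3.13×10⁻³
  nylon: M = 1.49×10⁻³
  PEEK: M = 1.46×10⁻³
The maximum is for silicon nitride.

silicon nitride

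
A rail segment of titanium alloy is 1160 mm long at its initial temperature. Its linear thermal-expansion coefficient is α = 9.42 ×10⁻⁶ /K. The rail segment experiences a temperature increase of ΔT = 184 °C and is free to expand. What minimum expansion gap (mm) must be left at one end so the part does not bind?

2.01 mm

ΔL = α·L₀·ΔT = 9.42×10⁻⁶ × 1160 mm × 184.0 K = 2.01 mm.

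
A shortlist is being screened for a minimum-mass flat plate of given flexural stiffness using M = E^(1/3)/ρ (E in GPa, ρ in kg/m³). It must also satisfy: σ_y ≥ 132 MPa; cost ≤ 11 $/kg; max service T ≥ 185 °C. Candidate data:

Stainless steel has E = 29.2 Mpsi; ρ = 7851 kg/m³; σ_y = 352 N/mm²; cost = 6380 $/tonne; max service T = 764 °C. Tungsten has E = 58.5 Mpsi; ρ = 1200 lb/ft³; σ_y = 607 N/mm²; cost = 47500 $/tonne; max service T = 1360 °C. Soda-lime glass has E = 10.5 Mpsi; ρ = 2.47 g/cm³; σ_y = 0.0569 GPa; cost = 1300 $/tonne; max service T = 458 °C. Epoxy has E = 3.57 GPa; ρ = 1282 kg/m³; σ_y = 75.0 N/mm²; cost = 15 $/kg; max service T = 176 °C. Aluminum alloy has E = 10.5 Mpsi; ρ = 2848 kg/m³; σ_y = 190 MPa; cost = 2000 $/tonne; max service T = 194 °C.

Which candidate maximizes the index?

Screen on constraints: σ_y ≥ 132 MPa; cost ≤ 11 $/kg; max service T ≥ 185 °C. Survivors: stainless steel, aluminum alloy.
Convert each candidate to consistent units, then evaluate M:
  stainless steel: E = 201.3 GPa, ρ = 7851 kg/m³
  aluminum alloy: E = 72.39 GPa, ρ = 2848 kg/m³
  aluminum alloy: M = 1.46×10⁻³
  stainless steel: M = 0.747×10⁻³
Aluminum alloy ranks first.

aluminum alloy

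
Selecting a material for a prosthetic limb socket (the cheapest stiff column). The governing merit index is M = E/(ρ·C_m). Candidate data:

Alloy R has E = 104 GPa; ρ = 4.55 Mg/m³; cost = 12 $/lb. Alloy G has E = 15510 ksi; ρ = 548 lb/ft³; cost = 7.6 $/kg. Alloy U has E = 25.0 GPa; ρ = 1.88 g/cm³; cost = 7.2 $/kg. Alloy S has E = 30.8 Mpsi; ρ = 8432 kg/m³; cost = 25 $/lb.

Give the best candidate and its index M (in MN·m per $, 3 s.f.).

alloy U, M = 1.85 MN·m per $

Convert each candidate to consistent units, then evaluate M:
  alloy R: E = 104.0 GPa, ρ = 4550 kg/m³, cost = 26.46 $/kg
  alloy G: E = 106.9 GPa, ρ = 8778 kg/m³, cost = 7.600 $/kg
  alloy U: E = 25.00 GPa, ρ = 1880 kg/m³, cost = 7.200 $/kg
  alloy S: E = 212.4 GPa, ρ = 8432 kg/m³, cost = 55.11 $/kg
  alloy U: M = 1.85 MN·m per $
  alloy G: M = 1.60 MN·m per $
  alloy R: M = 0.864 MN·m per $
  alloy S: M = 0.457 MN·m per $
Alloy U has the largest M.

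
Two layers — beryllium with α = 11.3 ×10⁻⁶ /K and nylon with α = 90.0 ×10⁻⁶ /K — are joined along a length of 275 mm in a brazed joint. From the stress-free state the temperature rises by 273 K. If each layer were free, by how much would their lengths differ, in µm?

5910 µm

Δα = |11.3 − 90.0|×10⁻⁶/K = 78.7×10⁻⁶/K.
ΔL_mismatch = Δα·L·ΔT = 78.7×10⁻⁶ × 275.0 mm × 273.0 K = 5910 µm.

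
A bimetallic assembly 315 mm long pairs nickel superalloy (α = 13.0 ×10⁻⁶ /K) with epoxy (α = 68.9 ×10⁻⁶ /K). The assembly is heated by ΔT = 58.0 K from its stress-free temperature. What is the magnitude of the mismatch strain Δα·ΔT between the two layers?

Δα = |13.0 − 68.9|×10⁻⁶/K = 55.9×10⁻⁶/K.
Mismatch strain = Δα·ΔT = 55.9×10⁻⁶ × 58.0 = 3.24×10⁻³.

3.24×10⁻³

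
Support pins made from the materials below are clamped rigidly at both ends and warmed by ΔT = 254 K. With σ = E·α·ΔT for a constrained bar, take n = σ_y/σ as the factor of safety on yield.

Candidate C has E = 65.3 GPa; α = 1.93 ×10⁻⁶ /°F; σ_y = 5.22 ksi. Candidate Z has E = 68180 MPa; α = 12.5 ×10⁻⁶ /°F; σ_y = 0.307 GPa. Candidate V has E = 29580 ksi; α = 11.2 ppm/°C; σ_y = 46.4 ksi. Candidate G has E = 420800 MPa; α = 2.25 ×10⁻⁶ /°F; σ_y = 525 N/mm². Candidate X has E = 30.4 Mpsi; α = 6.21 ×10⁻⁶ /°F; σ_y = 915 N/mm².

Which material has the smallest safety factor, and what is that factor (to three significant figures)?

Per material, after unit conversion:
  candidate C: E = 65.30, α = 3.47, σ_y = 35.99 → σ = 57.6 MPa, n = 0.625
  candidate Z: E = 68.18, α = 22.5, σ_y = 307.0 → σ = 390 MPa, n = 0.788
  candidate V: E = 203.9, α = 11.2, σ_y = 319.9 → σ = 580 MPa, n = 0.551
  candidate G: E = 420.8, α = 4.05, σ_y = 525.0 → σ = 433 MPa, n = 1.21
  candidate X: E = 209.6, α = 11.2, σ_y = 915.0 → σ = 595 MPa, n = 1.54
Smallest n: candidate V with n = 0.551.

candidate V, n = 0.551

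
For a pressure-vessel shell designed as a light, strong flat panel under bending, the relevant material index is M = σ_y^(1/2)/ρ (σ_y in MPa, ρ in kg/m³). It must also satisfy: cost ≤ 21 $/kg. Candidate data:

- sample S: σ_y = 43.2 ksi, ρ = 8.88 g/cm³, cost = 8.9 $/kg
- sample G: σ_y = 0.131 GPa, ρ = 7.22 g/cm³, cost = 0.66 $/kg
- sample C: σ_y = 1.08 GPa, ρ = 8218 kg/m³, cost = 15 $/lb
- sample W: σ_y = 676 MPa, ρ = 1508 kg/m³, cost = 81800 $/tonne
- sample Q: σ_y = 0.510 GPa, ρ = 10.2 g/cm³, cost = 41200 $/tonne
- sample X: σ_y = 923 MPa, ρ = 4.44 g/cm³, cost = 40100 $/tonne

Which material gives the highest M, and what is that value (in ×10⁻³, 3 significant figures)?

sample S, M = 1.94×10⁻³

Screen on constraints: cost ≤ 21 $/kg. Survivors: sample S, sample G.
Convert each candidate to consistent units, then evaluate M:
  sample S: σ_y = 297.9 MPa, ρ = 8880 kg/m³
  sample G: σ_y = 131.0 MPa, ρ = 7220 kg/m³
  sample S: M = 1.94×10⁻³
  sample G: M = 1.59×10⁻³
Sample S has the largest M.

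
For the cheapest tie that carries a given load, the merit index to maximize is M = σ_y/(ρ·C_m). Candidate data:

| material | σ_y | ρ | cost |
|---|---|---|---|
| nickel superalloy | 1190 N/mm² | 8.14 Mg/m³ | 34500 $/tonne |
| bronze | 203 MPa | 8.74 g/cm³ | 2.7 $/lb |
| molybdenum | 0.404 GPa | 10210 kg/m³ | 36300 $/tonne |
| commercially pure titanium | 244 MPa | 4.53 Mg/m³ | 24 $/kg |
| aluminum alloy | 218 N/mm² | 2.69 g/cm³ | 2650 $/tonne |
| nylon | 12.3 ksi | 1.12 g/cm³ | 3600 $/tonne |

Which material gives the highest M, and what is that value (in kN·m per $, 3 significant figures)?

Convert each candidate to consistent units, then evaluate M:
  nickel superalloy: σ_y = 1190 MPa, ρ = 8140 kg/m³, cost = 34.50 $/kg
  bronze: σ_y = 203.0 MPa, ρ = 8740 kg/m³, cost = 5.952 $/kg
  molybdenum: σ_y = 404.0 MPa, ρ = 10210 kg/m³, cost = 36.30 $/kg
  commercially pure titanium: σ_y = 244.0 MPa, ρ = 4530 kg/m³, cost = 24.00 $/kg
  aluminum alloy: σ_y = 218.0 MPa, ρ = 2690 kg/m³, cost = 2.650 $/kg
  nylon: σ_y = 84.81 MPa, ρ = 1120 kg/m³, cost = 3.600 $/kg
  aluminum alloy: M = 30.6 kN·m per $
  nylon: M = 21.0 kN·m per $
  nickel superalloy: M = 4.24 kN·m per $
  bronze: M = 3.90 kN·m per $
  commercially pure titanium: M = 2.24 kN·m per $
  molybdenum: M = 1.09 kN·m per $
Aluminum alloy has the largest M.

aluminum alloy, M = 30.6 kN·m per $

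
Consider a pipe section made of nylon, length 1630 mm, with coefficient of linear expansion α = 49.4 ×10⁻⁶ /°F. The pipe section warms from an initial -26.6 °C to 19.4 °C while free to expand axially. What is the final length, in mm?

1636.7 mm

Convert α: 49.4×10⁻⁶/°F × (9/5) = 88.9×10⁻⁶/K.
ΔT = 19.4 − (-26.6) = 46.00 K.
ΔL = α·L₀·ΔT = 88.9×10⁻⁶ × 1630 mm × 46.00 K = 6.67 mm.
L = L₀ + ΔL = 1630 + 6.67 = 1636.7 mm.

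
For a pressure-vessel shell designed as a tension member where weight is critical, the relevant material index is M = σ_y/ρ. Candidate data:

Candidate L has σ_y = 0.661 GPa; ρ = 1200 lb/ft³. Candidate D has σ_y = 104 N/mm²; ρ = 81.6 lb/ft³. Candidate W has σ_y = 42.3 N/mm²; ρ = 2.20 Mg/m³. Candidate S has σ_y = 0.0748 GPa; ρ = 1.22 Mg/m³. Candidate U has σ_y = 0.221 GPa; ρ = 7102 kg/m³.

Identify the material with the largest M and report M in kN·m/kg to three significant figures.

After converting to SI:
  candidate L: σ_y = 661.0 MPa, ρ = 19220 kg/m³
  candidate D: σ_y = 104.0 MPa, ρ = 1307 kg/m³
  candidate W: σ_y = 42.30 MPa, ρ = 2200 kg/m³
  candidate S: σ_y = 74.80 MPa, ρ = 1220 kg/m³
  candidate U: σ_y = 221.0 MPa, ρ = 7102 kg/m³
  candidate D: M = 79.6 kN·m/kg
  candidate S: M = 61.3 kN·m/kg
  candidate L: M = 34.4 kN·m/kg
  candidate U: M = 31.1 kN·m/kg
  candidate W: M = 19.2 kN·m/kg
Candidate D ranks first.

candidate D, M = 79.6 kN·m/kg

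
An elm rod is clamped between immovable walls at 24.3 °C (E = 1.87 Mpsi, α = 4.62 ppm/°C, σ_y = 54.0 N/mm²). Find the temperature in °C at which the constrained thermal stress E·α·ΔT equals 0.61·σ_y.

577 °C

E = 1.87 Mpsi = 12.89 GPa.
σ_y = 54.0 N/mm² = 54.00 MPa.
E·α·ΔT = 32.94 MPa ⇒ ΔT = 32.94 / (12.89×10³ × 4.62×10⁻⁶) = 553.0 K.
T = 24.3 + 553.0 = 577.3 °C.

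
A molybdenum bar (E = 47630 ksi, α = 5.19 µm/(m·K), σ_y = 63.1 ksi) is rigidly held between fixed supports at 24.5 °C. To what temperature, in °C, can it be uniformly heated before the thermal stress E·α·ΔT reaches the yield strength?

280 °C

E = 47630 ksi = 328.4 GPa.
σ_y = 63.1 ksi = 435.1 MPa.
E·α·ΔT = 435.1 MPa ⇒ ΔT = 435.1 / (328.4×10³ × 5.19×10⁻⁶) = 255.3 K.
T = 24.5 + 255.3 = 279.8 °C.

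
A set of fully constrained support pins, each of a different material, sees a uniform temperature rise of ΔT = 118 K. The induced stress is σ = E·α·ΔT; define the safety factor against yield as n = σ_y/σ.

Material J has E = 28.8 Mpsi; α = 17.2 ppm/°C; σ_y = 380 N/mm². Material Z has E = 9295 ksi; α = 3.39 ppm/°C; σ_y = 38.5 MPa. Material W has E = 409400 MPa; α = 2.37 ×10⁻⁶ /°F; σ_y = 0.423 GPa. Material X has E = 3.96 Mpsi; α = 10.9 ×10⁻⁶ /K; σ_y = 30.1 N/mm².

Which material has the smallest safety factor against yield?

Converting E to GPa, α to ×10⁻⁶/K, σ_y to MPa, then σ and n for each:
  material J: E = 198.6, α = 17.2, σ_y = 380.0 → σ = 403 MPa, n = 0.943
  material Z: E = 64.09, α = 3.39, σ_y = 38.50 → σ = 25.6 MPa, n = 1.50
  material W: E = 409.4, α = 4.27, σ_y = 423.0 → σ = 206 MPa, n = 2.05
  material X: E = 27.30, α = 10.9, σ_y = 30.10 → σ = 35.1 MPa, n = 0.857
Material X has the lowest safety factor, n = 0.857.

material X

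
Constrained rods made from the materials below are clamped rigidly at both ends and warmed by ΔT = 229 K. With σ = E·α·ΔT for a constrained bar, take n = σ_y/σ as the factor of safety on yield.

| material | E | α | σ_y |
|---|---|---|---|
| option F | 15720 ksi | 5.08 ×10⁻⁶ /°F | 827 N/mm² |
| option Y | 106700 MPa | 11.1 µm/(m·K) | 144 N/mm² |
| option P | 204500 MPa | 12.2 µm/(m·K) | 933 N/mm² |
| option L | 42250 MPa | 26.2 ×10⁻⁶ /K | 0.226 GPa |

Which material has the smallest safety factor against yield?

In consistent units (E in GPa, α in ×10⁻⁶/K, σ_y in MPa):
  option F: E = 108.4, α = 9.14, σ_y = 827.0 → σ = 227 MPa, n = 3.64
  option Y: E = 106.7, α = 11.1, σ_y = 144.0 → σ = 271 MPa, n = 0.531
  option P: E = 204.5, α = 12.2, σ_y = 933.0 → σ = 571 MPa, n = 1.63
  option L: E = 42.25, α = 26.2, σ_y = 226.0 → σ = 253 MPa, n = 0.892
Smallest n: option Y with n = 0.531.

option Y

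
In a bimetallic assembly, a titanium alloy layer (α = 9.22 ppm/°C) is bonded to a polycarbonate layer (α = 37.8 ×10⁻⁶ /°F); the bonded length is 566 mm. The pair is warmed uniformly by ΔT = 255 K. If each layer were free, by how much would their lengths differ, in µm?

8490 µm

polycarbonate: α = 37.8×10⁻⁶/°F × 9/5 = 68.0×10⁻⁶/K.
Δα = |9.22 − 68.0|×10⁻⁶/K = 58.8×10⁻⁶/K.
ΔL_mismatch = Δα·L·ΔT = 58.8×10⁻⁶ × 566.0 mm × 255.0 K = 8490 µm.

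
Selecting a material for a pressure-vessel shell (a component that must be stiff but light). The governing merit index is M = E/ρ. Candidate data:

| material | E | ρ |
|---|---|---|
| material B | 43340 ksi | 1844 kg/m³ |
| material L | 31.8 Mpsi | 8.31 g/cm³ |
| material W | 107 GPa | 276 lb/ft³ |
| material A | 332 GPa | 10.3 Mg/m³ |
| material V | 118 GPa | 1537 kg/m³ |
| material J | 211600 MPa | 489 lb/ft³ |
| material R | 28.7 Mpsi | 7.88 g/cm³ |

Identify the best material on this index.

material B

Putting every candidate on a common basis:
  material B: E = 298.8 GPa, ρ = 1844 kg/m³
  material L: E = 219.3 GPa, ρ = 8310 kg/m³
  material W: E = 107.0 GPa, ρ = 4421 kg/m³
  material A: E = 332.0 GPa, ρ = 10300 kg/m³
  material V: E = 118.0 GPa, ρ = 1537 kg/m³
  material J: E = 211.6 GPa, ρ = 7833 kg/m³
  material R: E = 197.9 GPa, ρ = 7880 kg/m³
  material B: M = 162 MN·m/kg
  material V: M = 76.8 MN·m/kg
  material A: M = 32.2 MN·m/kg
  material J: M = 27.0 MN·m/kg
  material L: M = 26.4 MN·m/kg
  material R: M = 25.1 MN·m/kg
  material W: M = 24.2 MN·m/kg
Material B has the largest M.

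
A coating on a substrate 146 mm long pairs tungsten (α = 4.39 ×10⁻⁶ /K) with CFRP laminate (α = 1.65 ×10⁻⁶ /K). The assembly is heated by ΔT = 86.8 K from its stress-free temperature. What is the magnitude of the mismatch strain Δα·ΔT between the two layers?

Δα = |4.39 − 1.65|×10⁻⁶/K = 2.74×10⁻⁶/K.
Mismatch strain = Δα·ΔT = 2.74×10⁻⁶ × 86.8 = 2.38×10⁻⁴.

2.38×10⁻⁴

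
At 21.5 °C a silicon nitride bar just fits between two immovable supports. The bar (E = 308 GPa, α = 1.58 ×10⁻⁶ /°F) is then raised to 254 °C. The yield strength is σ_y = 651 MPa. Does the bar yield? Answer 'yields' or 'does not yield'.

does not yield

α = 1.58×10⁻⁶/°F × 9/5 = 2.84×10⁻⁶/K.
ΔT = 232.5 K. Constrained thermal stress σ = E·α·ΔT = 308.0×10³ MPa × 2.84×10⁻⁶ × 232.5 = 204 MPa (compressive).
Compare to σ_y = 651 MPa: σ < σ_y, so it does not yield.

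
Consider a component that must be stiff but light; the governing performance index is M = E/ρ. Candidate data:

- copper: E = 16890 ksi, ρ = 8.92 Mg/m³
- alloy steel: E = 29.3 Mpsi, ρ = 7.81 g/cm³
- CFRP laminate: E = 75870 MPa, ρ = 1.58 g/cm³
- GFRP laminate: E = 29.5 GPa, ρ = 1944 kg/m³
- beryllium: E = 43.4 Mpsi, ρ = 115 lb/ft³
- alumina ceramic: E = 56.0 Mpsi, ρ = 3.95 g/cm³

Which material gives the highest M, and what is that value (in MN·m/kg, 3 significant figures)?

beryllium, M = 162 MN·m/kg

Normalizing units and computing the index:
  copper: E = 116.5 GPa, ρ = 8920 kg/m³
  alloy steel: E = 202.0 GPa, ρ = 7810 kg/m³
  CFRP laminate: E = 75.87 GPa, ρ = 1580 kg/m³
  GFRP laminate: E = 29.50 GPa, ρ = 1944 kg/m³
  beryllium: E = 299.2 GPa, ρ = 1842 kg/m³
  alumina ceramic: E = 386.1 GPa, ρ = 3950 kg/m³
  beryllium: M = 162 MN·m/kg
  alumina ceramic: M = 97.7 MN·m/kg
  CFRP laminate: M = 48.0 MN·m/kg
  alloy steel: M = 25.9 MN·m/kg
  GFRP laminate: M = 15.2 MN·m/kg
  copper: M = 13.1 MN·m/kg
Beryllium has the largest M.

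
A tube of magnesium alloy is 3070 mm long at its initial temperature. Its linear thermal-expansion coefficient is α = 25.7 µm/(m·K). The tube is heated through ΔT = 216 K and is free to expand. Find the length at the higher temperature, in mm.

3087.0 mm

ΔL = α·L₀·ΔT = 25.7×10⁻⁶ × 3070 mm × 216.0 K = 17.0 mm.
L = L₀ + ΔL = 3070 + 17.0 = 3087.0 mm.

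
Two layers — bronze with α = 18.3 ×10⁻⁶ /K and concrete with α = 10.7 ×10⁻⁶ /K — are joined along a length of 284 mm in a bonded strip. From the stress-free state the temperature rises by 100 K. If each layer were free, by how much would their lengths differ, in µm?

216 µm

Δα = |18.3 − 10.7|×10⁻⁶/K = 7.60×10⁻⁶/K.
ΔL_mismatch = Δα·L·ΔT = 7.60×10⁻⁶ × 284.0 mm × 100.0 K = 216 µm.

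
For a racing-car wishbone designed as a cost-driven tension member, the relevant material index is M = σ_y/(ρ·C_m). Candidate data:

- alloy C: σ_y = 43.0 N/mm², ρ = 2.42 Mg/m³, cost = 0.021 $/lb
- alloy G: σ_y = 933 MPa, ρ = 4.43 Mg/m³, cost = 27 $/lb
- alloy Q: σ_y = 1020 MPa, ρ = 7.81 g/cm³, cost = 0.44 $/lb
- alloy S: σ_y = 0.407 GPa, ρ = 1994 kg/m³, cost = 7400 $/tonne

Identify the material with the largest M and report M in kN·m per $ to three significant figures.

After converting to SI:
  alloy C: σ_y = 43.00 MPa, ρ = 2420 kg/m³, cost = 0.04630 $/kg
  alloy G: σ_y = 933.0 MPa, ρ = 4430 kg/m³, cost = 59.52 $/kg
  alloy Q: σ_y = 1020 MPa, ρ = 7810 kg/m³, cost = 0.9700 $/kg
  alloy S: σ_y = 407.0 MPa, ρ = 1994 kg/m³, cost = 7.400 $/kg
  alloy C: M = 384 kN·m per $
  alloy Q: M = 135 kN·m per $
  alloy S: M = 27.6 kN·m per $
  alloy G: M = 3.54 kN·m per $
Alloy C has the largest M.

alloy C, M = 384 kN·m per $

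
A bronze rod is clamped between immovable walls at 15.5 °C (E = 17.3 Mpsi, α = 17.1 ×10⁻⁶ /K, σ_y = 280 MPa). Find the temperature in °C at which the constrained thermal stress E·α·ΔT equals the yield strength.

153 °C

E = 17.3 Mpsi = 119.3 GPa.
E·α·ΔT = 280.0 MPa ⇒ ΔT = 280.0 / (119.3×10³ × 17.1×10⁻⁶) = 137.3 K.
T = 15.5 + 137.3 = 152.8 °C.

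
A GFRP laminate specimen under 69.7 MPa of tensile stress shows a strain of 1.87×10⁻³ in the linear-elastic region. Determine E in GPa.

E = σ/ε = 69.7 MPa / 1.87×10⁻³ = 37270 MPa = 37.3 GPa.

37.3 GPa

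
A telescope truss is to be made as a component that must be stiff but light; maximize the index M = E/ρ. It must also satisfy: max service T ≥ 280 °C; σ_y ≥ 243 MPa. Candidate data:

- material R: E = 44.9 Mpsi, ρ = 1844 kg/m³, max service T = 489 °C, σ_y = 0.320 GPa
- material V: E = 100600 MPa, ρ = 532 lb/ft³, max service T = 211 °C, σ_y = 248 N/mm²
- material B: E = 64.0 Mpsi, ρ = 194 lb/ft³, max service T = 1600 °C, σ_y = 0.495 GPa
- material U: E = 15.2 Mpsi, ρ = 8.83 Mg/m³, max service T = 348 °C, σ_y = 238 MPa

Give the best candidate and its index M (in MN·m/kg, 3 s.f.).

material R, M = 168 MN·m/kg

Screen on constraints: max service T ≥ 280 °C; σ_y ≥ 243 MPa. Survivors: material R, material B.
Convert each candidate to consistent units, then evaluate M:
  material R: E = 309.6 GPa, ρ = 1844 kg/m³
  material B: E = 441.3 GPa, ρ = 3108 kg/m³
  material R: M = 168 MN·m/kg
  material B: M = 142 MN·m/kg
The maximum is for material R.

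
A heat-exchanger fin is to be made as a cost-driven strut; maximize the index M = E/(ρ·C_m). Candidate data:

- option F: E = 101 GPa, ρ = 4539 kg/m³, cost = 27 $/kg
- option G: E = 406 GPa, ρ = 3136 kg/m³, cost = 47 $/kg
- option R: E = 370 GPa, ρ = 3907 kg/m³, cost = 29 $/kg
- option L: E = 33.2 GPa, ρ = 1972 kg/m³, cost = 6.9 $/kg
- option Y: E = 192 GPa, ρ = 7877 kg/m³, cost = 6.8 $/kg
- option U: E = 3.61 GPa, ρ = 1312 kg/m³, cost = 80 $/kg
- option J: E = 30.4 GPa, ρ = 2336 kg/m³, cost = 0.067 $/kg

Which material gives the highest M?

Evaluate M for each candidate:
  option J: M = 194 MN·m per $
  option Y: M = 3.58 MN·m per $
  option R: M = 3.27 MN·m per $
  option G: M = 2.75 MN·m per $
  option L: M = 2.44 MN·m per $
  option F: M = 0.824 MN·m per $
  option U: M = 0.0344 MN·m per $
The maximum is for option J.

option J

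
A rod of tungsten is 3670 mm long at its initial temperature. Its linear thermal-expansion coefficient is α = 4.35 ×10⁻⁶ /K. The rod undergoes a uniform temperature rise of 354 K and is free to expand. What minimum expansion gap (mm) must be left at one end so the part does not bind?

5.65 mm

ΔL = α·L₀·ΔT = 4.35×10⁻⁶ × 3670 mm × 354.0 K = 5.65 mm.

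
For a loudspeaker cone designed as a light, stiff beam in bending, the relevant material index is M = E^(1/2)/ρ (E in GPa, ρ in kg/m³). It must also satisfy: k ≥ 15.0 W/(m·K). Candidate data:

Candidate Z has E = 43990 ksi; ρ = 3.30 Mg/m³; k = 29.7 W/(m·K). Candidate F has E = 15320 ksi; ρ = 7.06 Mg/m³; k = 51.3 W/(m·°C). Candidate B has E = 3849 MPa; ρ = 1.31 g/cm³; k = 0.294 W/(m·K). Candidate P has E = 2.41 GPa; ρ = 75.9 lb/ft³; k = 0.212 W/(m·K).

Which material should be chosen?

Screen on constraints: k ≥ 15.0 W/(m·K). Survivors: candidate Z, candidate F.
Convert each candidate to consistent units, then evaluate M:
  candidate Z: E = 303.3 GPa, ρ = 3300 kg/m³
  candidate F: E = 105.6 GPa, ρ = 7060 kg/m³
  candidate Z: M = 5.28×10⁻³
  candidate F: M = 1.46×10⁻³
Candidate Z ranks first.

candidate Z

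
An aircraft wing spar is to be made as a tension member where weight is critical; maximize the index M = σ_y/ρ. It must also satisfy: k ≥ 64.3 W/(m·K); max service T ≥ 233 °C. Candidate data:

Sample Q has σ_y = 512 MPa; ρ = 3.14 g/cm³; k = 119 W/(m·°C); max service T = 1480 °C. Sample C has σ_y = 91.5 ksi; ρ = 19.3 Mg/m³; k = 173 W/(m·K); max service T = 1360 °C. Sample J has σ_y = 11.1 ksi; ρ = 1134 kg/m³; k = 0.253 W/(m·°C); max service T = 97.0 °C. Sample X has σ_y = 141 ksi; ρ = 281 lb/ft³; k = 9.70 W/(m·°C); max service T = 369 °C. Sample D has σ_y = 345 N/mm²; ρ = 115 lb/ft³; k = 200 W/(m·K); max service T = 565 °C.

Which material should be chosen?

Screen on constraints: k ≥ 64.3 W/(m·K); max service T ≥ 233 °C. Survivors: sample Q, sample C, sample D.
Putting every candidate on a common basis:
  sample Q: σ_y = 512.0 MPa, ρ = 3140 kg/m³
  sample C: σ_y = 630.9 MPa, ρ = 19300 kg/m³
  sample D: σ_y = 345.0 MPa, ρ = 1842 kg/m³
  sample D: M = 187 kN·m/kg
  sample Q: M = 163 kN·m/kg
  sample C: M = 32.7 kN·m/kg
Highest index: sample D.

sample D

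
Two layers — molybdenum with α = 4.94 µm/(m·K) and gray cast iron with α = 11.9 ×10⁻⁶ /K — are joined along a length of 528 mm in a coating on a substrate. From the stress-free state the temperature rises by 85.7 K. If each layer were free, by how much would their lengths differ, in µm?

Δα = |4.94 − 11.9|×10⁻⁶/K = 6.96×10⁻⁶/K.
ΔL_mismatch = Δα·L·ΔT = 6.96×10⁻⁶ × 528.0 mm × 85.7 K = 315 µm.

315 µm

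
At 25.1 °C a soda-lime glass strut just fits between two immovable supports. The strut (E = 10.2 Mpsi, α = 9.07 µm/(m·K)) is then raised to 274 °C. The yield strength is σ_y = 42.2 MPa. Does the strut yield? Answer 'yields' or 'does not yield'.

E = 10.2 Mpsi = 70.33 GPa.
ΔT = 248.9 K. Constrained thermal stress σ = E·α·ΔT = 70.33×10³ MPa × 9.07×10⁻⁶ × 248.9 = 159 MPa (compressive).
Compare to σ_y = 42.2 MPa: σ ≥ σ_y, so it yields.

yields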